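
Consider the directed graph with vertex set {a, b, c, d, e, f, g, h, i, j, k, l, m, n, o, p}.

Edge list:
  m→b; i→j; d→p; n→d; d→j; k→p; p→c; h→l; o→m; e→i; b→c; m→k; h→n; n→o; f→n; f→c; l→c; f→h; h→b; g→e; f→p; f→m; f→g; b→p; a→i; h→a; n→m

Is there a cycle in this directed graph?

No

DFS with white/gray/black marking, starting from i:
i gray
  j gray
  j black
i black
a gray
  a→i: i black — skip
a black
b gray
  c gray
  c black
  p gray
    p→c: c black — skip
  p black
b black
d gray
  d→p: p black — skip
  d→j: j black — skip
d black
e gray
  e→i: i black — skip
e black
f gray
  g gray
    g→e: e black — skip
  g black
  m gray
    m→b: b black — skip
    k gray
      k→p: p black — skip
    k black
  m black
  f→p: p black — skip
  f→c: c black — skip
  n gray
    o gray
      o→m: m black — skip
    o black
    n→d: d black — skip
    n→m: m black — skip
  n black
  h gray
    h→n: n black — skip
    h→b: b black — skip
    l gray
      l→c: c black — skip
    l black
    h→a: a black — skip
  h black
f black
Every edge goes to a white or black vertex — no back edge, so the graph is acyclic.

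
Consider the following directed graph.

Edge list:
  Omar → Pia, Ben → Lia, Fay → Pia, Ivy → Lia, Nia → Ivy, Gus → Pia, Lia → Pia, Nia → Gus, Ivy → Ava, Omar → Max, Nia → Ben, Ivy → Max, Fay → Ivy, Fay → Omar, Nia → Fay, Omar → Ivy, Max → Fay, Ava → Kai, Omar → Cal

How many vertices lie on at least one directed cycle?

4

A vertex is on a directed cycle iff it belongs to a strongly connected component of size ≥ 2 (or has a self-loop).
The vertices on cycles are {Fay, Ivy, Max, Omar} — 4 in total.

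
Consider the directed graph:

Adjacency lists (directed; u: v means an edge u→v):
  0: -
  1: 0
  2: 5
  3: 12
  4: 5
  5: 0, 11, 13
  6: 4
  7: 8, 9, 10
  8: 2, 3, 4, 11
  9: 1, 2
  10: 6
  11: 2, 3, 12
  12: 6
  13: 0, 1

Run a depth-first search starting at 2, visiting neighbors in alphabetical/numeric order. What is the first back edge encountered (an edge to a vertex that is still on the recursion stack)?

11->2

DFS from 2 (visiting neighbors in alphabetical/numeric order); mark gray on enter, black on exit:
2 gray
  5 gray
    0 gray
    0 black
    11 gray
      11→2: 2 is gray → back edge
First back edge: 11 → 2.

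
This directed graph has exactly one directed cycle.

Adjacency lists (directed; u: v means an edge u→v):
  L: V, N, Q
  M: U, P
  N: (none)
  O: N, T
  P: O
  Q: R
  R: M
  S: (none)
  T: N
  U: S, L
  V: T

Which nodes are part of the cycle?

DFS with gray/black marking from M:
M gray
  U gray
    S gray
    S black
    L gray
      V gray
        T gray
          N gray
          N black
        T black
      V black
      L→N: N black — skip
      Q gray
        R gray
          R→M: M is gray → back edge
Back edge closes the cycle M → U → L → Q → R → M; its vertices are {L, M, Q, R, U}.

L, M, Q, R, U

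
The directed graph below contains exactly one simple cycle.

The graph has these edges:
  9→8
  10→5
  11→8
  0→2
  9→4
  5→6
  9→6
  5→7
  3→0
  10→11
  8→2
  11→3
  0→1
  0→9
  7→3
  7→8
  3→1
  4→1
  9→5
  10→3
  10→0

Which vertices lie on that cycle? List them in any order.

DFS with gray/black marking from 0:
0 gray
  9 gray
    5 gray
      6 gray
      6 black
      7 gray
        3 gray
          3→0: 0 is gray → back edge
Back edge closes the cycle 0 → 9 → 5 → 7 → 3 → 0; its vertices are {0, 3, 5, 7, 9}.

0, 3, 5, 7, 9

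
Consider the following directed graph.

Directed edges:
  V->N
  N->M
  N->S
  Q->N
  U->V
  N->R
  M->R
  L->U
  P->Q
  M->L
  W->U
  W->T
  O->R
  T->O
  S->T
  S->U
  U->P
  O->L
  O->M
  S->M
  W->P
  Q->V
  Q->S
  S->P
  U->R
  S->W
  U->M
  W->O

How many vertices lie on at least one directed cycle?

11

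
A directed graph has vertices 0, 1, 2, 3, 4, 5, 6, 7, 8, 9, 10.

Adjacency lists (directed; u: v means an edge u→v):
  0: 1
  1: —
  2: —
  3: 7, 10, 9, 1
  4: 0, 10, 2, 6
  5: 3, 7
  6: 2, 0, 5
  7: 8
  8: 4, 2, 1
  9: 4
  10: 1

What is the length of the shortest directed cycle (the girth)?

5

For each vertex v, BFS finds the shortest path from v back to v.
The shortest such closed walk is 6 → 5 → 7 → 8 → 4 → 6, length 5.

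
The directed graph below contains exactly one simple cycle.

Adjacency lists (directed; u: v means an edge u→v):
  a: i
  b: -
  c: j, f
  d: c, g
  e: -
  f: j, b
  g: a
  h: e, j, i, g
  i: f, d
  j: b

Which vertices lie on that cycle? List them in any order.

DFS with gray/black marking from g:
g gray
  a gray
    i gray
      f gray
        j gray
          b gray
          b black
        j black
        f→b: b black — skip
      f black
      d gray
        c gray
          c→j: j black — skip
          c→f: f black — skip
        c black
        d→g: g is gray → back edge
Back edge closes the cycle g → a → i → d → g; its vertices are {a, d, g, i}.

a, d, g, i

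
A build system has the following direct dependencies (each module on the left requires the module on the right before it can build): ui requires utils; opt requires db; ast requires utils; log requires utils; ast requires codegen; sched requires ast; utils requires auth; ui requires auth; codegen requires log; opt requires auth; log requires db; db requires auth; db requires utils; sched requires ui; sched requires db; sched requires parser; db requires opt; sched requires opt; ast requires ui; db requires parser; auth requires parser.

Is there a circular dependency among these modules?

Yes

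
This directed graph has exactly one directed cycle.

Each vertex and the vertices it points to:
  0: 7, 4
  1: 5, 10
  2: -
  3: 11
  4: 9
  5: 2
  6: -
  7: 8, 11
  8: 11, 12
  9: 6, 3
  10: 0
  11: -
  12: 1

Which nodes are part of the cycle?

0, 1, 7, 8, 10, 12

DFS with gray/black marking from 12:
12 gray
  1 gray
    5 gray
      2 gray
      2 black
    5 black
    10 gray
      0 gray
        7 gray
          8 gray
            11 gray
            11 black
            8→12: 12 is gray → back edge
Back edge closes the cycle 12 → 1 → 10 → 0 → 7 → 8 → 12; its vertices are {0, 1, 7, 8, 10, 12}.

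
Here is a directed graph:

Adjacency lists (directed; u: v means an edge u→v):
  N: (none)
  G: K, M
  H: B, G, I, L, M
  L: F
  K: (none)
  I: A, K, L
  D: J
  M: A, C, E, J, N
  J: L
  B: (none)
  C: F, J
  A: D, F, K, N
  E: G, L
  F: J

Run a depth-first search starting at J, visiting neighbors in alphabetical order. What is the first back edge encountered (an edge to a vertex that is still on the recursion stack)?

DFS from J (visiting neighbors in alphabetical order); mark gray on enter, black on exit:
J gray
  L gray
    F gray
      F→J: J is gray → back edge
First back edge: F → J.

F->J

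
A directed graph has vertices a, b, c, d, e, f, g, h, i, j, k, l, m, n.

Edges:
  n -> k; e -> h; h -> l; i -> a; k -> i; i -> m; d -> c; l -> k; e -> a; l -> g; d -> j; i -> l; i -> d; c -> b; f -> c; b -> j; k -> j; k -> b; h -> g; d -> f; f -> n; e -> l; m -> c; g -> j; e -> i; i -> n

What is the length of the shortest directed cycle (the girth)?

3

For each vertex v, BFS finds the shortest path from v back to v.
The shortest such closed walk is i → l → k → i, length 3.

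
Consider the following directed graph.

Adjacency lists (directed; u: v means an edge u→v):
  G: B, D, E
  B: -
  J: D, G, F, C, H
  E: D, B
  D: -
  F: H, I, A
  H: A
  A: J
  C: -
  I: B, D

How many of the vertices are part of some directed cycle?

4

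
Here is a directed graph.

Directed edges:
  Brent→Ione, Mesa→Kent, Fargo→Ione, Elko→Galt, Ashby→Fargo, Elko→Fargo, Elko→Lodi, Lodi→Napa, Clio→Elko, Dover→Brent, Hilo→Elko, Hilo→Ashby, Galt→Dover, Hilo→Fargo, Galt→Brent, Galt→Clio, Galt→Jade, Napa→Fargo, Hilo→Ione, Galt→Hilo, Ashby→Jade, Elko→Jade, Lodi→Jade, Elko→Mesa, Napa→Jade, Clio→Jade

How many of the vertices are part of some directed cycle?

A vertex is on a directed cycle iff it belongs to a strongly connected component of size ≥ 2 (or has a self-loop).
The vertices on cycles are {Clio, Elko, Galt, Hilo} — 4 in total.

4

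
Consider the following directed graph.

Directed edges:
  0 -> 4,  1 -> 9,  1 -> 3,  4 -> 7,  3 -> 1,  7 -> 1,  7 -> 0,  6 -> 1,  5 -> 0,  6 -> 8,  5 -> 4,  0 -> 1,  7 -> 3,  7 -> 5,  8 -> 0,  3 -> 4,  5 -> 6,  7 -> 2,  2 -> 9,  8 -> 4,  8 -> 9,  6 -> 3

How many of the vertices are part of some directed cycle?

8

A vertex is on a directed cycle iff it belongs to a strongly connected component of size ≥ 2 (or has a self-loop).
The vertices on cycles are {0, 1, 3, 4, 5, 6, 7, 8} — 8 in total.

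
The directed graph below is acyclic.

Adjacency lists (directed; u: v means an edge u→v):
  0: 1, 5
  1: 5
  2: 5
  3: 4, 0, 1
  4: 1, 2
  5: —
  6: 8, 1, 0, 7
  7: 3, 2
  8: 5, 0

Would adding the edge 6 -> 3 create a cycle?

No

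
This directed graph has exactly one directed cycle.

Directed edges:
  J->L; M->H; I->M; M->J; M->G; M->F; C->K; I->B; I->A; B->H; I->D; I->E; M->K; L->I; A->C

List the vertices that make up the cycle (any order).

DFS with gray/black marking from I:
I gray
  E gray
  E black
  A gray
    C gray
      K gray
      K black
    C black
  A black
  D gray
  D black
  M gray
    J gray
      L gray
        L→I: I is gray → back edge
Back edge closes the cycle I → M → J → L → I; its vertices are {I, J, L, M}.

I, J, L, M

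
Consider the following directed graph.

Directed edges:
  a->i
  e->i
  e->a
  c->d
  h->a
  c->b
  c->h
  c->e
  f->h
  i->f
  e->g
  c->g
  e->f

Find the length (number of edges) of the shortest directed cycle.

4

For each vertex v, BFS finds the shortest path from v back to v.
The shortest such closed walk is f → h → a → i → f, length 4.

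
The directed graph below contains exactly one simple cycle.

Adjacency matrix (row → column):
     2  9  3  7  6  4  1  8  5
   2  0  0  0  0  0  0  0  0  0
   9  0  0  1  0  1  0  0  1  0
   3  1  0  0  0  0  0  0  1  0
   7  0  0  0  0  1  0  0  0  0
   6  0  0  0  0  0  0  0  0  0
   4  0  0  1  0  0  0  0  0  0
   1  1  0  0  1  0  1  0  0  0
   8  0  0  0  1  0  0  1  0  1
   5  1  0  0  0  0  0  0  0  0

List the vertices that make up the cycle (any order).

1, 3, 4, 8

DFS with gray/black marking from 8:
8 gray
  7 gray
    6 gray
    6 black
  7 black
  1 gray
    4 gray
      3 gray
        2 gray
        2 black
        3→8: 8 is gray → back edge
Back edge closes the cycle 8 → 1 → 4 → 3 → 8; its vertices are {1, 3, 4, 8}.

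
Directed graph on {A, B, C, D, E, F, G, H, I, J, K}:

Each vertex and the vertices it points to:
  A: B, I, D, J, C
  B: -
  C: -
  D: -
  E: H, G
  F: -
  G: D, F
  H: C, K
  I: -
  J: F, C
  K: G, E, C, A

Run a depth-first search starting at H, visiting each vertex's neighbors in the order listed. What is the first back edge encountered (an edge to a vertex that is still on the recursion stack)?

E→H

DFS from H (visiting each vertex's neighbors in the order listed); mark gray on enter, black on exit:
H gray
  C gray
  C black
  K gray
    G gray
      D gray
      D black
      F gray
      F black
    G black
    E gray
      E→H: H is gray → back edge
First back edge: E → H.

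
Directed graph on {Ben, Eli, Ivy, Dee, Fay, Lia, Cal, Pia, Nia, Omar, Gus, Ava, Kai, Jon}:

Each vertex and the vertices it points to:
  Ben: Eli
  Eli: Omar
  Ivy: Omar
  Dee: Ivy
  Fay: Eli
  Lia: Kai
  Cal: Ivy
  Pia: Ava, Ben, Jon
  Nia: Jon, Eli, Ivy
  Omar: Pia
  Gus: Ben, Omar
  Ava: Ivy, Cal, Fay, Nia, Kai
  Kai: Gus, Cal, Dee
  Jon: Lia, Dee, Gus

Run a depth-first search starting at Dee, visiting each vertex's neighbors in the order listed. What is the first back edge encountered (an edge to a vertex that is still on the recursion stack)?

Ava->Ivy

DFS from Dee (visiting each vertex's neighbors in the order listed); mark gray on enter, black on exit:
Dee gray
  Ivy gray
    Omar gray
      Pia gray
        Ava gray
          Ava→Ivy: Ivy is gray → back edge
First back edge: Ava → Ivy.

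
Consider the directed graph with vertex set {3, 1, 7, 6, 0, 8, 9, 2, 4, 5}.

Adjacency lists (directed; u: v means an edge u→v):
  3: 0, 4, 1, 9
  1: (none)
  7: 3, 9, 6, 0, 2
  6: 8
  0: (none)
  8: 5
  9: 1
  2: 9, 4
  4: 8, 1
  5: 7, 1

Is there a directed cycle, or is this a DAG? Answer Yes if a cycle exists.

Yes

DFS with white/gray/black marking, starting from 7:
7 gray
  3 gray
    0 gray
    0 black
    4 gray
      8 gray
        5 gray
          5→7: 7 is gray → back edge
Back edge found, so a cycle exists: 7 → 3 → 4 → 8 → 5 → 7.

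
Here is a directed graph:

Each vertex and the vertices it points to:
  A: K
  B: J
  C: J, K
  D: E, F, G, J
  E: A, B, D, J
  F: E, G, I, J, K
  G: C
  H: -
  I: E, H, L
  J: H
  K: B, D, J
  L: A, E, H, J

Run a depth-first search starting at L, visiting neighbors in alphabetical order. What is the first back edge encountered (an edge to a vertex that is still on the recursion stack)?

DFS from L (visiting neighbors in alphabetical order); mark gray on enter, black on exit:
L gray
  A gray
    K gray
      B gray
        J gray
          H gray
          H black
        J black
      B black
      D gray
        E gray
          E→A: A is gray → back edge
First back edge: E → A.

E→A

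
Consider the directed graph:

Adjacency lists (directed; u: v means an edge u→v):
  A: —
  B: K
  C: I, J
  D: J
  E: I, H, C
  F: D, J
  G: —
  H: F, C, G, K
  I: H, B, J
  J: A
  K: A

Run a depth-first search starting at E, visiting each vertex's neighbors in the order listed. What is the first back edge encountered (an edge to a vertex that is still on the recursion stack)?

C->I

DFS from E (visiting each vertex's neighbors in the order listed); mark gray on enter, black on exit:
E gray
  I gray
    H gray
      F gray
        D gray
          J gray
            A gray
            A black
          J black
        D black
        F→J: J black — skip
      F black
      C gray
        C→I: I is gray → back edge
First back edge: C → I.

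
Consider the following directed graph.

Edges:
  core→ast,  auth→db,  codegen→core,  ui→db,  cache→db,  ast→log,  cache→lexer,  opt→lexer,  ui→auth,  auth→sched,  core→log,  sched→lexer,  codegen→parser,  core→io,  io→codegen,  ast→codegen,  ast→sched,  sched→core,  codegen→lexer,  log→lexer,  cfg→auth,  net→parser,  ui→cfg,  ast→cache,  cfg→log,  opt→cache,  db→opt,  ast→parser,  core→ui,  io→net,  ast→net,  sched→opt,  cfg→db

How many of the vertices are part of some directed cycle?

A vertex is on a directed cycle iff it belongs to a strongly connected component of size ≥ 2 (or has a self-loop).
The vertices on cycles are {db, io, ui, ast, cfg, opt, auth, core, cache, sched, codegen} — 11 in total.

11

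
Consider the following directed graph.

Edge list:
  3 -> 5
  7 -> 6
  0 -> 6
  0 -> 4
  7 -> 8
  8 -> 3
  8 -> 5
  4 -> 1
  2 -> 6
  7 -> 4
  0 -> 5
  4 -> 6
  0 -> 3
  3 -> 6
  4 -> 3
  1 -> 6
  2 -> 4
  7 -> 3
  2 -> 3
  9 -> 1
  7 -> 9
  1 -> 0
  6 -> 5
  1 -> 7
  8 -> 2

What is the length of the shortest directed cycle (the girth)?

For each vertex v, BFS finds the shortest path from v back to v.
The shortest such closed walk is 7 → 9 → 1 → 7, length 3.

3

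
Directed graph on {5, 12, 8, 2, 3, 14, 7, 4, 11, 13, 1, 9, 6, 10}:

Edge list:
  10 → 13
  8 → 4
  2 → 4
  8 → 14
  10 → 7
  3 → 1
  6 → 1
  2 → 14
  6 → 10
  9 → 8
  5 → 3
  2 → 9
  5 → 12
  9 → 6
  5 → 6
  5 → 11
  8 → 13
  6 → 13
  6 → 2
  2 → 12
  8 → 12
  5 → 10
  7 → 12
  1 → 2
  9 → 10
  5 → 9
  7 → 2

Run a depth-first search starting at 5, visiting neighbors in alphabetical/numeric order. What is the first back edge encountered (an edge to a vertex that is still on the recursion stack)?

6->1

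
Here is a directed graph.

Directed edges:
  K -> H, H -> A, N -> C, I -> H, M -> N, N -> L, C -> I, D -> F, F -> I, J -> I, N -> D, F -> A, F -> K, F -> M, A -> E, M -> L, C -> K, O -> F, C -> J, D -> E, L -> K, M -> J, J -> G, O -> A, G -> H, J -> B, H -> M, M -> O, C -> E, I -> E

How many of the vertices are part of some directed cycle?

A vertex is on a directed cycle iff it belongs to a strongly connected component of size ≥ 2 (or has a self-loop).
The vertices on cycles are {C, D, F, G, H, I, J, K, L, M, N, O} — 12 in total.

12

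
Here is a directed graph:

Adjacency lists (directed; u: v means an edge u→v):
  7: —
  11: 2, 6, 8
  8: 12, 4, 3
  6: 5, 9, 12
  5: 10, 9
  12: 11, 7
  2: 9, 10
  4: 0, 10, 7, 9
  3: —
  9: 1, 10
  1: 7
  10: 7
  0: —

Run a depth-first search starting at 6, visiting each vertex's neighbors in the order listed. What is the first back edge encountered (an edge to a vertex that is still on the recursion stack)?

11→6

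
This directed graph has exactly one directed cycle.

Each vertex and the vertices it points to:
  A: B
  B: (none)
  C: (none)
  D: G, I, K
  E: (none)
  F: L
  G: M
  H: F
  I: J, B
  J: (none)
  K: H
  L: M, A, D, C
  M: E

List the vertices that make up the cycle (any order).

D, F, H, K, L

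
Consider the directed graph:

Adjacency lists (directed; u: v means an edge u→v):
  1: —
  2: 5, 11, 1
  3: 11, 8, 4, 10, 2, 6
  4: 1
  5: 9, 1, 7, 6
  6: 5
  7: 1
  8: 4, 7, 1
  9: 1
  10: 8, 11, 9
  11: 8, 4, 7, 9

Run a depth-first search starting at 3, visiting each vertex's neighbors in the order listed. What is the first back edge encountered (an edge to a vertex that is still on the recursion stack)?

DFS from 3 (visiting each vertex's neighbors in the order listed); mark gray on enter, black on exit:
3 gray
  11 gray
    8 gray
      4 gray
        1 gray
        1 black
      4 black
      7 gray
        7→1: 1 black — skip
      7 black
      8→1: 1 black — skip
    8 black
    11→4: 4 black — skip
    11→7: 7 black — skip
    9 gray
      9→1: 1 black — skip
    9 black
  11 black
  3→8: 8 black — skip
  3→4: 4 black — skip
  10 gray
    10→8: 8 black — skip
    10→11: 11 black — skip
    10→9: 9 black — skip
  10 black
  2 gray
    5 gray
      5→9: 9 black — skip
      5→1: 1 black — skip
      5→7: 7 black — skip
      6 gray
        6→5: 5 is gray → back edge
First back edge: 6 → 5.

6→5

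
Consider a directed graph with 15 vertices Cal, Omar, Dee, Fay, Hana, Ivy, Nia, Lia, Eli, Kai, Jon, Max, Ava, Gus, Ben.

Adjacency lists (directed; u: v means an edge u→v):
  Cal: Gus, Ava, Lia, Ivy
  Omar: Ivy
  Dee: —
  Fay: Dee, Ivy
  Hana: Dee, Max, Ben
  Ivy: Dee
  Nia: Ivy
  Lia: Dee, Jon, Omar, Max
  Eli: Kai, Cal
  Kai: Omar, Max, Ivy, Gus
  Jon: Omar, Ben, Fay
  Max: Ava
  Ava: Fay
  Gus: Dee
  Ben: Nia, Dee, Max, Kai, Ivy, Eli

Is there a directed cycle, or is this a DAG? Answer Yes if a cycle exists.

DFS with white/gray/black marking, starting from Hana:
Hana gray
  Dee gray
  Dee black
  Max gray
    Ava gray
      Fay gray
        Fay→Dee: Dee black — skip
        Ivy gray
          Ivy→Dee: Dee black — skip
        Ivy black
      Fay black
    Ava black
  Max black
  Ben gray
    Nia gray
      Nia→Ivy: Ivy black — skip
    Nia black
    Ben→Dee: Dee black — skip
    Ben→Max: Max black — skip
    Kai gray
      Omar gray
        Omar→Ivy: Ivy black — skip
      Omar black
      Kai→Max: Max black — skip
      Kai→Ivy: Ivy black — skip
      Gus gray
        Gus→Dee: Dee black — skip
      Gus black
    Kai black
    Ben→Ivy: Ivy black — skip
    Eli gray
      Eli→Kai: Kai black — skip
      Cal gray
        Cal→Gus: Gus black — skip
        Cal→Ava: Ava black — skip
        Lia gray
          Lia→Dee: Dee black — skip
          Jon gray
            Jon→Omar: Omar black — skip
            Jon→Ben: Ben is gray → back edge
Back edge found, so a cycle exists: Ben → Eli → Cal → Lia → Jon → Ben.

Yes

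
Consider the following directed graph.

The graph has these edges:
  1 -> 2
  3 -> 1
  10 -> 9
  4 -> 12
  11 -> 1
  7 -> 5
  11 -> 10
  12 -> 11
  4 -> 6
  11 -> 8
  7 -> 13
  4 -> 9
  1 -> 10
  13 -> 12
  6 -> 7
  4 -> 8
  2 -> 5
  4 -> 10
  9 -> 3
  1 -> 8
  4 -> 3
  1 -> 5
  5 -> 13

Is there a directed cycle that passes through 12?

Yes

12 is on a cycle iff 12 can reach itself via ≥1 edge.
12 → 11 → 1 → 5 → 13 → 12 — yes.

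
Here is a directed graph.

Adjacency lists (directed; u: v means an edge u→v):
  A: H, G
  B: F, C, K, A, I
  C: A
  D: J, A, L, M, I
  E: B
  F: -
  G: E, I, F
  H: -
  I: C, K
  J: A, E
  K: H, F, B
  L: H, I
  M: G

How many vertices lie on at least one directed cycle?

7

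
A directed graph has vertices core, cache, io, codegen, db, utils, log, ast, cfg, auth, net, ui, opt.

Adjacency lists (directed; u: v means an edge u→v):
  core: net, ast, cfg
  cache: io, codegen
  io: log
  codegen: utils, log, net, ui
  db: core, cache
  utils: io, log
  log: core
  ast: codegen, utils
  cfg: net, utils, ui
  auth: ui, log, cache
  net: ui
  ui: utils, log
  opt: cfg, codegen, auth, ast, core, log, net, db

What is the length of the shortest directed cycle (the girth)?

For each vertex v, BFS finds the shortest path from v back to v.
The shortest such closed walk is ast → utils → log → core → ast, length 4.

4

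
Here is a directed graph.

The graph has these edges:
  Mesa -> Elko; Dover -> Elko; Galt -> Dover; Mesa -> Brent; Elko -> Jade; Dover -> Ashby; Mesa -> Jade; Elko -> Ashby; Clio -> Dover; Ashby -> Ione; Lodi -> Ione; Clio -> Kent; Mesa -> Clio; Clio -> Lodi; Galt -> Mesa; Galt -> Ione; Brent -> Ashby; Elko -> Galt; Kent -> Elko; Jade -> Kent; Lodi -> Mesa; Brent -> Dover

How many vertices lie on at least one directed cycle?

9

A vertex is on a directed cycle iff it belongs to a strongly connected component of size ≥ 2 (or has a self-loop).
The vertices on cycles are {Clio, Elko, Galt, Jade, Kent, Lodi, Mesa, Brent, Dover} — 9 in total.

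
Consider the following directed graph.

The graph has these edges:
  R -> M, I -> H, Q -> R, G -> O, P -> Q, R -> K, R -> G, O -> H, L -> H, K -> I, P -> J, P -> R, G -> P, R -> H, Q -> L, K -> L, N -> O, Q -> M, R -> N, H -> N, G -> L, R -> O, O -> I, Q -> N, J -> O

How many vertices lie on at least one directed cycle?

A vertex is on a directed cycle iff it belongs to a strongly connected component of size ≥ 2 (or has a self-loop).
The vertices on cycles are {G, H, I, N, O, P, Q, R} — 8 in total.

8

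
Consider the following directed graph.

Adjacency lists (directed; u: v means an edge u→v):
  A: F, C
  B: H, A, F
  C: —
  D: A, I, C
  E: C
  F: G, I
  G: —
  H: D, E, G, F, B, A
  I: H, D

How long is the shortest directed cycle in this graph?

2

For each vertex v, BFS finds the shortest path from v back to v.
The shortest such closed walk is H → B → H, length 2.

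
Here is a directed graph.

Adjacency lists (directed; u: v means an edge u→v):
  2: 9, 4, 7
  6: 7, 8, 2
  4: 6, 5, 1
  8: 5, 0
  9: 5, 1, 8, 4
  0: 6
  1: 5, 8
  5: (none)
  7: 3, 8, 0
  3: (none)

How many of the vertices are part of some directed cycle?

A vertex is on a directed cycle iff it belongs to a strongly connected component of size ≥ 2 (or has a self-loop).
The vertices on cycles are {0, 1, 2, 4, 6, 7, 8, 9} — 8 in total.

8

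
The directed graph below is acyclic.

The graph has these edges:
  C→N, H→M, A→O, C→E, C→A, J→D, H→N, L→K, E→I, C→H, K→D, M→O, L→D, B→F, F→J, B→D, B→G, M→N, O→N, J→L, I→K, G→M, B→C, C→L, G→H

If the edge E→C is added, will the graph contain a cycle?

Yes

Adding E→C creates a cycle iff C can already reach E.
Path from C: C → E.
So C → … → E → C is a cycle.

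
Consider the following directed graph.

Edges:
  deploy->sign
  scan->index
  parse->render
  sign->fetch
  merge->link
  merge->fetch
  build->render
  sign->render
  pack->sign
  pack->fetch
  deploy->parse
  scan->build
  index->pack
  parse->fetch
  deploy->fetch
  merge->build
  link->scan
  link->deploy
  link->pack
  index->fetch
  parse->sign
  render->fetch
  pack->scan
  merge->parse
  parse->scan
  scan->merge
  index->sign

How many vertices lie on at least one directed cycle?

A vertex is on a directed cycle iff it belongs to a strongly connected component of size ≥ 2 (or has a self-loop).
The vertices on cycles are {link, pack, scan, index, merge, parse, deploy} — 7 in total.

7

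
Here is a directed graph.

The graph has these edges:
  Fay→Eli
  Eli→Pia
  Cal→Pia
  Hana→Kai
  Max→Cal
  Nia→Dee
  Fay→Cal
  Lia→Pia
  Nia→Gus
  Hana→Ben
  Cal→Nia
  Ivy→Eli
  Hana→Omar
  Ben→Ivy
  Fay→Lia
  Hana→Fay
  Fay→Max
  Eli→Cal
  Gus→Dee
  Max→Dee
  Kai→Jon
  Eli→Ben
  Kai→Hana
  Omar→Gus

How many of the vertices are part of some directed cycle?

A vertex is on a directed cycle iff it belongs to a strongly connected component of size ≥ 2 (or has a self-loop).
The vertices on cycles are {Ben, Eli, Ivy, Kai, Hana} — 5 in total.

5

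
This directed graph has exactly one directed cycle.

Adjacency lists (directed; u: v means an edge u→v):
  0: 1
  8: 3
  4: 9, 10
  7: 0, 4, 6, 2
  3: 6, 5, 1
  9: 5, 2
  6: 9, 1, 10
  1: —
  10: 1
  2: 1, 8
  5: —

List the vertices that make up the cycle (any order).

2, 3, 6, 8, 9

DFS with gray/black marking from 9:
9 gray
  5 gray
  5 black
  2 gray
    1 gray
    1 black
    8 gray
      3 gray
        6 gray
          6→9: 9 is gray → back edge
Back edge closes the cycle 9 → 2 → 8 → 3 → 6 → 9; its vertices are {2, 3, 6, 8, 9}.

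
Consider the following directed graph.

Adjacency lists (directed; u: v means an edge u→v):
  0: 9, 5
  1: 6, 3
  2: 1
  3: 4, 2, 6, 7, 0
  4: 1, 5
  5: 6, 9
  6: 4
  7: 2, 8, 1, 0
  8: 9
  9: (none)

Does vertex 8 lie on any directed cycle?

No

8 lies on a cycle iff there is a path from 8 back to itself.
Exploring from 8, it never reaches itself; equivalently, its strongly connected component is a singleton.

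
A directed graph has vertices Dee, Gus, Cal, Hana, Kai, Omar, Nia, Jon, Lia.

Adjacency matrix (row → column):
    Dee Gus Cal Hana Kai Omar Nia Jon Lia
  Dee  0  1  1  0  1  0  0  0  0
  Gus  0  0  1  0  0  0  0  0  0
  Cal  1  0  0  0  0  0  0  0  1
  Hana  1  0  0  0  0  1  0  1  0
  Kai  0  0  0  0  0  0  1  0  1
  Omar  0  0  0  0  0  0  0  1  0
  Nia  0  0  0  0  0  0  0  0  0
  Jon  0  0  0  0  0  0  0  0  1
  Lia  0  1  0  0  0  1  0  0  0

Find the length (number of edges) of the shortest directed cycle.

2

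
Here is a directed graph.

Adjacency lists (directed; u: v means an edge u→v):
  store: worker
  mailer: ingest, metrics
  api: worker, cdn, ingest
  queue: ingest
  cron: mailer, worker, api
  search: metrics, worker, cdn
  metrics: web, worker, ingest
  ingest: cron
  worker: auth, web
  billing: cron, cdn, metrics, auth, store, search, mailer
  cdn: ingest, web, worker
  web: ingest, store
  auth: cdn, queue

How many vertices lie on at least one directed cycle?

A vertex is on a directed cycle iff it belongs to a strongly connected component of size ≥ 2 (or has a self-loop).
The vertices on cycles are {api, cdn, web, auth, cron, queue, store, ingest, mailer, worker, metrics} — 11 in total.

11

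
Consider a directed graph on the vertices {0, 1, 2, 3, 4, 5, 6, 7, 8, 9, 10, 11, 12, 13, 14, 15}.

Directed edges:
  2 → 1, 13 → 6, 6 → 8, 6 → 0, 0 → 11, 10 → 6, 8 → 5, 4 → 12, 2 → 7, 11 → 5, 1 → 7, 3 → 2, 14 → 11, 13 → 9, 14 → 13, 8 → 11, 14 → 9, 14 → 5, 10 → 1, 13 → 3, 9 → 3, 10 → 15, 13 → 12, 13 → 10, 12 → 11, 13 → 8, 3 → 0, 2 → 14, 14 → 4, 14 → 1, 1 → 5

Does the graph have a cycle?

DFS with white/gray/black marking, starting from 11:
11 gray
  5 gray
  5 black
11 black
0 gray
  0→11: 11 black — skip
0 black
1 gray
  1→5: 5 black — skip
  7 gray
  7 black
1 black
2 gray
  2→1: 1 black — skip
  2→7: 7 black — skip
  14 gray
    4 gray
      12 gray
        12→11: 11 black — skip
      12 black
    4 black
    14→5: 5 black — skip
    9 gray
      3 gray
        3→0: 0 black — skip
        3→2: 2 is gray → back edge
Back edge found, so a cycle exists: 2 → 14 → 9 → 3 → 2.

Yes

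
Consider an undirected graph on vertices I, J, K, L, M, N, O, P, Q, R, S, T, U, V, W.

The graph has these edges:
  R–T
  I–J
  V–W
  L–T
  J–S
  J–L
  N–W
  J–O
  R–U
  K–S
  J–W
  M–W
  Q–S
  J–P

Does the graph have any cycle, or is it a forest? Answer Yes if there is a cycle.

DFS, tracking each vertex's parent; an edge to a visited non-parent vertex closes a cycle.
Start from N:
visit N (parent –)
  visit W (parent N)
    visit J (parent W)
      visit O (parent J)
        O–J: parent, skip
      J–W: parent, skip
      visit S (parent J)
        S–J: parent, skip
        visit K (parent S)
          K–S: parent, skip
        visit Q (parent S)
          Q–S: parent, skip
      visit I (parent J)
        I–J: parent, skip
      visit P (parent J)
        P–J: parent, skip
      visit L (parent J)
        visit T (parent L)
          visit R (parent T)
            R–T: parent, skip
            visit U (parent R)
              U–R: parent, skip
          T–L: parent, skip
        L–J: parent, skip
    W–N: parent, skip
    visit M (parent W)
      M–W: parent, skip
    visit V (parent W)
      V–W: parent, skip
No non-parent visited neighbor found — the graph is a forest.

No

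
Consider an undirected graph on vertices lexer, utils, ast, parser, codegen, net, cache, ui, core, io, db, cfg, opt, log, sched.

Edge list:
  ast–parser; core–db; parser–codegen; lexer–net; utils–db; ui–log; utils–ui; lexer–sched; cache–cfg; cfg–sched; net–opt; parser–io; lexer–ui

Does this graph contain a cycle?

No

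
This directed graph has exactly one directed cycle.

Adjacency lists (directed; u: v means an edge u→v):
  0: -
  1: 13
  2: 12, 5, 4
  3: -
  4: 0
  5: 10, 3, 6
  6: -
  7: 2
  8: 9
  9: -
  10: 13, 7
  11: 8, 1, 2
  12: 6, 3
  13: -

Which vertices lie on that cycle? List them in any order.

DFS with gray/black marking from 2:
2 gray
  12 gray
    6 gray
    6 black
    3 gray
    3 black
  12 black
  5 gray
    10 gray
      13 gray
      13 black
      7 gray
        7→2: 2 is gray → back edge
Back edge closes the cycle 2 → 5 → 10 → 7 → 2; its vertices are {2, 5, 7, 10}.

2, 5, 7, 10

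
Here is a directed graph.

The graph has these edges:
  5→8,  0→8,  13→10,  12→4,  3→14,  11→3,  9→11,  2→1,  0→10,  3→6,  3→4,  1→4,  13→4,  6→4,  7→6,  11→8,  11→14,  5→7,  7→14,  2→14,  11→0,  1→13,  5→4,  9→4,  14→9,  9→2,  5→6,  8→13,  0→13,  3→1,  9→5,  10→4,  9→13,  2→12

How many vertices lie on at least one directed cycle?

A vertex is on a directed cycle iff it belongs to a strongly connected component of size ≥ 2 (or has a self-loop).
The vertices on cycles are {2, 3, 5, 7, 9, 11, 14} — 7 in total.

7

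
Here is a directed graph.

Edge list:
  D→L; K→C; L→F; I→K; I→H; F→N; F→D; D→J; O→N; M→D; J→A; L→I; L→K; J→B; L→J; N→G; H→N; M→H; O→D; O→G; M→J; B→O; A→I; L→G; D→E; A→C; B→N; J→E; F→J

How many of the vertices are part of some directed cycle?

A vertex is on a directed cycle iff it belongs to a strongly connected component of size ≥ 2 (or has a self-loop).
The vertices on cycles are {B, D, F, J, L, O} — 6 in total.

6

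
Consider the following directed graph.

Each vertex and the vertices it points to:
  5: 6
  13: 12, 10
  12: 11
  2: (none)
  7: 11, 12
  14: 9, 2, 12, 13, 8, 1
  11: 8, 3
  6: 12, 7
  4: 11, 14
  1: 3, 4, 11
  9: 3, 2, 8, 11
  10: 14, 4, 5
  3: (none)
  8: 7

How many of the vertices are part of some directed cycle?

A vertex is on a directed cycle iff it belongs to a strongly connected component of size ≥ 2 (or has a self-loop).
The vertices on cycles are {1, 4, 7, 8, 10, 11, 12, 13, 14} — 9 in total.

9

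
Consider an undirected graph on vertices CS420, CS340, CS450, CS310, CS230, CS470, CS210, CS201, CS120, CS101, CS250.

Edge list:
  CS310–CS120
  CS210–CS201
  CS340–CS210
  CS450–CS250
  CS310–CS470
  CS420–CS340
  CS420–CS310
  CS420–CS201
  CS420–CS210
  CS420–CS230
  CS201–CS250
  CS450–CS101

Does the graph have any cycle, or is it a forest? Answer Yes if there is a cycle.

Yes

DFS, tracking each vertex's parent; an edge to a visited non-parent vertex closes a cycle.
Start from CS310:
visit CS310 (parent –)
  visit CS420 (parent CS310)
    CS420–CS310: parent, skip
    visit CS230 (parent CS420)
      CS230–CS420: parent, skip
    visit CS210 (parent CS420)
      CS210–CS420: parent, skip
      visit CS201 (parent CS210)
        CS201–CS420: CS420 visited and ≠ parent → cycle
Cycle: CS420 – CS210 – CS201 – CS420.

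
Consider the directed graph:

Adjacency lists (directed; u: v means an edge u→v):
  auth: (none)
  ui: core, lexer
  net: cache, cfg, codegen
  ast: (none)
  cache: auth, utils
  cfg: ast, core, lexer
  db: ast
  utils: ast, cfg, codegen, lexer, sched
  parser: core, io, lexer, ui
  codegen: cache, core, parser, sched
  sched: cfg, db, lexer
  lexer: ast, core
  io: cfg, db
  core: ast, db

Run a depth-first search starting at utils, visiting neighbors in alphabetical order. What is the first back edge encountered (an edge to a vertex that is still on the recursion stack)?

DFS from utils (visiting neighbors in alphabetical order); mark gray on enter, black on exit:
utils gray
  ast gray
  ast black
  cfg gray
    cfg→ast: ast black — skip
    core gray
      core→ast: ast black — skip
      db gray
        db→ast: ast black — skip
      db black
    core black
    lexer gray
      lexer→ast: ast black — skip
      lexer→core: core black — skip
    lexer black
  cfg black
  codegen gray
    cache gray
      auth gray
      auth black
      cache→utils: utils is gray → back edge
First back edge: cache → utils.

cache→utils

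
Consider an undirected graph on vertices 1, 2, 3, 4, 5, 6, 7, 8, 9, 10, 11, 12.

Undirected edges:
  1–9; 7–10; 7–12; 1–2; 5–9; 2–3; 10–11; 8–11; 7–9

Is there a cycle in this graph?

No

DFS, tracking each vertex's parent; an edge to a visited non-parent vertex closes a cycle.
Start from 3:
visit 3 (parent –)
  visit 2 (parent 3)
    2–3: parent, skip
    visit 1 (parent 2)
      visit 9 (parent 1)
        9–1: parent, skip
        visit 7 (parent 9)
          7–9: parent, skip
          visit 10 (parent 7)
            10–7: parent, skip
            visit 11 (parent 10)
              visit 8 (parent 11)
                8–11: parent, skip
              11–10: parent, skip
          visit 12 (parent 7)
            12–7: parent, skip
        visit 5 (parent 9)
          5–9: parent, skip
      1–2: parent, skip
visit 4 (parent –)
visit 6 (parent –)
No non-parent visited neighbor found — the graph is a forest.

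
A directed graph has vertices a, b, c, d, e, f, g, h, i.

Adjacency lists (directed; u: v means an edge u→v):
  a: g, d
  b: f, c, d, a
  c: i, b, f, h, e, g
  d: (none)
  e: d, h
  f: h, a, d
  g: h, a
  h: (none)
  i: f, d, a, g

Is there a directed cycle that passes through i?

i lies on a cycle iff there is a path from i back to itself.
Exploring from i, it never reaches itself; equivalently, its strongly connected component is a singleton.

No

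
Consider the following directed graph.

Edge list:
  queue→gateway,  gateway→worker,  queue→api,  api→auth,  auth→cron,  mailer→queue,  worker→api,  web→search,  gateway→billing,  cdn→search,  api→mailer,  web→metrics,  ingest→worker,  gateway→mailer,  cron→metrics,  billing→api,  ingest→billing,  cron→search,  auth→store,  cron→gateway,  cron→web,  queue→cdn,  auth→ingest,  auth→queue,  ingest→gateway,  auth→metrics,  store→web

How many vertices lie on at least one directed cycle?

9

A vertex is on a directed cycle iff it belongs to a strongly connected component of size ≥ 2 (or has a self-loop).
The vertices on cycles are {api, auth, cron, queue, ingest, mailer, worker, billing, gateway} — 9 in total.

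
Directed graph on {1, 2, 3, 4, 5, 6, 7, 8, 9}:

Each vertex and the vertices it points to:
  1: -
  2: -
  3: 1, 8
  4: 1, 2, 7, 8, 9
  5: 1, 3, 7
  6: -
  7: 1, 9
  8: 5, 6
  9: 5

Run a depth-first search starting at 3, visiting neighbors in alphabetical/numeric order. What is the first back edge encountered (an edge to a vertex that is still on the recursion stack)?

5->3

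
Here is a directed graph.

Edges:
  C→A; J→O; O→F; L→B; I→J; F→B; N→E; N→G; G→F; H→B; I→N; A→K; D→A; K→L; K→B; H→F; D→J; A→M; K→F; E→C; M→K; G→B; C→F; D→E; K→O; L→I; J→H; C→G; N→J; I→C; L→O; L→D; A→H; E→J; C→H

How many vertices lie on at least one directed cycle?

9

A vertex is on a directed cycle iff it belongs to a strongly connected component of size ≥ 2 (or has a self-loop).
The vertices on cycles are {A, C, D, E, I, K, L, M, N} — 9 in total.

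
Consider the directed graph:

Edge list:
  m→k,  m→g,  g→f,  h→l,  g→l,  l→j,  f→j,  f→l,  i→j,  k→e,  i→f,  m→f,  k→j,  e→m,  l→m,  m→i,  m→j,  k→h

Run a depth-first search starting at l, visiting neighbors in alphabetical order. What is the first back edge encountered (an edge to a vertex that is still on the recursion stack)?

f->l

DFS from l (visiting neighbors in alphabetical order); mark gray on enter, black on exit:
l gray
  j gray
  j black
  m gray
    f gray
      f→j: j black — skip
      f→l: l is gray → back edge
First back edge: f → l.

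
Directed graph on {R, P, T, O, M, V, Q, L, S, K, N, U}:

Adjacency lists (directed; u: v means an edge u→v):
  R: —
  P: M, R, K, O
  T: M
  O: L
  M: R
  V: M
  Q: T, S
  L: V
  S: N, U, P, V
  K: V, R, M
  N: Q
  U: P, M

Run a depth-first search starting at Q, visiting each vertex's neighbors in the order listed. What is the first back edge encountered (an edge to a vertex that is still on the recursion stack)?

N->Q

DFS from Q (visiting each vertex's neighbors in the order listed); mark gray on enter, black on exit:
Q gray
  T gray
    M gray
      R gray
      R black
    M black
  T black
  S gray
    N gray
      N→Q: Q is gray → back edge
First back edge: N → Q.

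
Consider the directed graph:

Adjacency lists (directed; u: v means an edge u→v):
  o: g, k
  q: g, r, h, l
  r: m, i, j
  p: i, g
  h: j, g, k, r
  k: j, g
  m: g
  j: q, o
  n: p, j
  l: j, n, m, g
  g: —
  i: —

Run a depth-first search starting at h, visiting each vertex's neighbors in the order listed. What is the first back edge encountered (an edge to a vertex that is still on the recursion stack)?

DFS from h (visiting each vertex's neighbors in the order listed); mark gray on enter, black on exit:
h gray
  j gray
    q gray
      g gray
      g black
      r gray
        m gray
          m→g: g black — skip
        m black
        i gray
        i black
        r→j: j is gray → back edge
First back edge: r → j.

r->j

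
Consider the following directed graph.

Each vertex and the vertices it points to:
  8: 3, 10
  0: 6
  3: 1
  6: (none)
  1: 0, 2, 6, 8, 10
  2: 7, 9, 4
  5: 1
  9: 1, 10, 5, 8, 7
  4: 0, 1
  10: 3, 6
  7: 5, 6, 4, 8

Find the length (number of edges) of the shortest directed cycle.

For each vertex v, BFS finds the shortest path from v back to v.
The shortest such closed walk is 9 → 1 → 2 → 9, length 3.

3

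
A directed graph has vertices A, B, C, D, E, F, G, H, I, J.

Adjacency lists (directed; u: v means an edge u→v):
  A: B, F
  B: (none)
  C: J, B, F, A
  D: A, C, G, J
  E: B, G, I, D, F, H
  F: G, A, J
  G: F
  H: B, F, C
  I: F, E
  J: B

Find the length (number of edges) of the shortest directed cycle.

2

For each vertex v, BFS finds the shortest path from v back to v.
The shortest such closed walk is E → I → E, length 2.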